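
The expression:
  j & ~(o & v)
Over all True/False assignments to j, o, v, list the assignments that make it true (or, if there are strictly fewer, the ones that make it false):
is true only for:
  j=True, o=False, v=False;
  j=True, o=False, v=True;
  j=True, o=True, v=False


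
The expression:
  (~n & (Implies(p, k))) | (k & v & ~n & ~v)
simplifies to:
~n & (k | ~p)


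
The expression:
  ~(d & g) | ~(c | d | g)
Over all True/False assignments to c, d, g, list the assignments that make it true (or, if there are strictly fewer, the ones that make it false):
is false only for:
  c=False, d=True, g=True;
  c=True, d=True, g=True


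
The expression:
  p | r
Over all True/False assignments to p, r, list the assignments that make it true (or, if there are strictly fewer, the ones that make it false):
is false only for:
  p=False, r=False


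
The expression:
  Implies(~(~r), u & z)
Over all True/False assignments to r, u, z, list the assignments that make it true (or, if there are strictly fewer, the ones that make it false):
is false only for:
  r=True, u=False, z=False;
  r=True, u=False, z=True;
  r=True, u=True, z=False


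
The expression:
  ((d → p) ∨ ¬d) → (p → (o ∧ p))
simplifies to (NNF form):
o ∨ ¬p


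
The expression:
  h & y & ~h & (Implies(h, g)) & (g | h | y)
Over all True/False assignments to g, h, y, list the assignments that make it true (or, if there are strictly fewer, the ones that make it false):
is never true.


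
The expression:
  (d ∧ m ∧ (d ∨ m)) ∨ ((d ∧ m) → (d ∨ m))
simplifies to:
True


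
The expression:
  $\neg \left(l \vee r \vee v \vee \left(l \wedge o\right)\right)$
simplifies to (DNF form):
$\neg l \wedge \neg r \wedge \neg v$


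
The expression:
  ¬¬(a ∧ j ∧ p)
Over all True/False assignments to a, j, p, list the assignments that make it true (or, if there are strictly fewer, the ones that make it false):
is true only for:
  a=True, j=True, p=True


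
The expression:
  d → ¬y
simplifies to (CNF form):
¬d ∨ ¬y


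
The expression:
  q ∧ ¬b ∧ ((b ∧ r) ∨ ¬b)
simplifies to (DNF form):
q ∧ ¬b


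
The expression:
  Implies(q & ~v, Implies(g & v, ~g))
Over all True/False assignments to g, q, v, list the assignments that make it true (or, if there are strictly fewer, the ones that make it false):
is always true.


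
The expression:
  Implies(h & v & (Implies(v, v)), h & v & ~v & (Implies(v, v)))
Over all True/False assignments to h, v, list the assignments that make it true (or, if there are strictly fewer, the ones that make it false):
is false only for:
  h=True, v=True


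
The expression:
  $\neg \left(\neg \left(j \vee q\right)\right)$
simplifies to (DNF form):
$j \vee q$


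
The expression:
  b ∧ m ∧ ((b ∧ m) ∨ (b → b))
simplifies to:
b ∧ m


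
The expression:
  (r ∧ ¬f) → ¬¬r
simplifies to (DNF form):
True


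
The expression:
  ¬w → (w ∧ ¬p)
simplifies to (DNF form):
w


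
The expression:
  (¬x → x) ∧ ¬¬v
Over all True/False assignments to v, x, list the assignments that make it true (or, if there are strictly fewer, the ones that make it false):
is true only for:
  v=True, x=True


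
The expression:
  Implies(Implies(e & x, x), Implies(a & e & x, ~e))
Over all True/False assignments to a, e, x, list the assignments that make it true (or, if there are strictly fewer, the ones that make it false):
is false only for:
  a=True, e=True, x=True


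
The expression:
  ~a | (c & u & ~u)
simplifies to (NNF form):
~a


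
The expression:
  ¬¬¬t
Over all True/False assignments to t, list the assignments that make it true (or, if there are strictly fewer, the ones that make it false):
is true only for:
  t=False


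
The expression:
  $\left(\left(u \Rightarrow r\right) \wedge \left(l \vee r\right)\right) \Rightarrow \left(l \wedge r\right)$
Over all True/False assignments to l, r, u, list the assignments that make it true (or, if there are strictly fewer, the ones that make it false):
is false only for:
  l=False, r=True, u=False;
  l=False, r=True, u=True;
  l=True, r=False, u=False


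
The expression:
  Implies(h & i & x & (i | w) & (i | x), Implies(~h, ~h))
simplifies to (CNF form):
True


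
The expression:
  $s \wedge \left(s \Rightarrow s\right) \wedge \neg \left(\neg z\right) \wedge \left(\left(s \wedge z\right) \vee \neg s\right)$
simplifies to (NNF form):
$s \wedge z$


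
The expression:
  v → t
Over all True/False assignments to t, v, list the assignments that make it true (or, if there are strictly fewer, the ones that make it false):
is false only for:
  t=False, v=True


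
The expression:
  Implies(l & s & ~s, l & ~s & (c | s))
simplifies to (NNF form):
True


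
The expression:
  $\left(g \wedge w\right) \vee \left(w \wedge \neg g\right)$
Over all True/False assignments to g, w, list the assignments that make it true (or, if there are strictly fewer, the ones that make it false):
is true only for:
  g=False, w=True;
  g=True, w=True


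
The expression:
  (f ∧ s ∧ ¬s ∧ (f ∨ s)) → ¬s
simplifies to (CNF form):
True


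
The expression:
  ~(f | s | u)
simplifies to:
~f & ~s & ~u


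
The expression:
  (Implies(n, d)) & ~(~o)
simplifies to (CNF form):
o & (d | ~n)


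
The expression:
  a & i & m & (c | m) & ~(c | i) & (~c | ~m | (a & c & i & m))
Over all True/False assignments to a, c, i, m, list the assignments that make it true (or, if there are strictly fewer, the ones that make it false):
is never true.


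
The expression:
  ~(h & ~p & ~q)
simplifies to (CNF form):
p | q | ~h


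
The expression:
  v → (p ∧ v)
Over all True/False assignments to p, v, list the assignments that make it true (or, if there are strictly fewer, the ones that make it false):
is false only for:
  p=False, v=True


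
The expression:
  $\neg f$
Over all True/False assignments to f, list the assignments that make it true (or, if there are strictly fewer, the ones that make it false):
is true only for:
  f=False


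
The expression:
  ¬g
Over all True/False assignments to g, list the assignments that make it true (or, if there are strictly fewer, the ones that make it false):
is true only for:
  g=False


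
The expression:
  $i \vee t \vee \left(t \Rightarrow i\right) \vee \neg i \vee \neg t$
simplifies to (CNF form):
$\text{True}$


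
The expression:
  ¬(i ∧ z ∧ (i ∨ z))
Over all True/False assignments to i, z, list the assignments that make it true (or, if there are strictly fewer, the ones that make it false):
is false only for:
  i=True, z=True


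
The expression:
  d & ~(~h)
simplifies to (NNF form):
d & h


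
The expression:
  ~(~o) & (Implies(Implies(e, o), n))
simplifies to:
n & o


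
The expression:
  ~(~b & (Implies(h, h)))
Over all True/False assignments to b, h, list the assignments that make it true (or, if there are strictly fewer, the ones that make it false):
is true only for:
  b=True, h=False;
  b=True, h=True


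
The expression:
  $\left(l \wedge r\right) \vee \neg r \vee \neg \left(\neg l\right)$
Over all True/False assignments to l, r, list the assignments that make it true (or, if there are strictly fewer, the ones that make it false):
is false only for:
  l=False, r=True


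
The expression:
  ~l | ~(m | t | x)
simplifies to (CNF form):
(~l | ~m) & (~l | ~t) & (~l | ~x)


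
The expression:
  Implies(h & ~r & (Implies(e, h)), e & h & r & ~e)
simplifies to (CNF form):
r | ~h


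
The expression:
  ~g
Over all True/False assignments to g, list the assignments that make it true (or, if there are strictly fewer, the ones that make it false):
is true only for:
  g=False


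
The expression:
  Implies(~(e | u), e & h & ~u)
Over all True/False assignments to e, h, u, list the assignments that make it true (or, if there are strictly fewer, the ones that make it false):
is false only for:
  e=False, h=False, u=False;
  e=False, h=True, u=False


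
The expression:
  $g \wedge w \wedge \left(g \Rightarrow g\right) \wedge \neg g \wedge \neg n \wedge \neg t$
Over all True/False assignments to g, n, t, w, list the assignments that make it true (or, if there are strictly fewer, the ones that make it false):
is never true.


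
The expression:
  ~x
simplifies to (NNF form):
~x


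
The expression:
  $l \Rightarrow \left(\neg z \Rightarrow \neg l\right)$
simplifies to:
$z \vee \neg l$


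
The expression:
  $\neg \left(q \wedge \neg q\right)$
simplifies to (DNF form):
$\text{True}$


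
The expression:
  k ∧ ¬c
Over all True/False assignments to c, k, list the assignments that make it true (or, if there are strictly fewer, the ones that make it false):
is true only for:
  c=False, k=True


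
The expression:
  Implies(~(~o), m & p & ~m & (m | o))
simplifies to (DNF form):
~o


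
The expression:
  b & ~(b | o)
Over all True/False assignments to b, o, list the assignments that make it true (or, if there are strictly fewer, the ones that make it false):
is never true.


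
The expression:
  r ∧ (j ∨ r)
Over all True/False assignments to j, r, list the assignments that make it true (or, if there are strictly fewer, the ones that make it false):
is true only for:
  j=False, r=True;
  j=True, r=True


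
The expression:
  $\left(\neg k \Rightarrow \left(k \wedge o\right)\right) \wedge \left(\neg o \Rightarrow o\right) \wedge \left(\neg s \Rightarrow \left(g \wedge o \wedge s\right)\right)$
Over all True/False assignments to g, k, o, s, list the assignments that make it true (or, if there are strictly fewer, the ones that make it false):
is true only for:
  g=False, k=True, o=True, s=True;
  g=True, k=True, o=True, s=True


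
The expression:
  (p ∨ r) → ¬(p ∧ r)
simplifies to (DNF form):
¬p ∨ ¬r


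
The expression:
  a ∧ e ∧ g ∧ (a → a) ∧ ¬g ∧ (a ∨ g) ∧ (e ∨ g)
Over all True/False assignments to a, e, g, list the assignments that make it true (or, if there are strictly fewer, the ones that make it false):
is never true.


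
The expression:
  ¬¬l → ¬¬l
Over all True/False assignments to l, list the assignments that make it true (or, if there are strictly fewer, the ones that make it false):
is always true.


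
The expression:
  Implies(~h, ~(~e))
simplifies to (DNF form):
e | h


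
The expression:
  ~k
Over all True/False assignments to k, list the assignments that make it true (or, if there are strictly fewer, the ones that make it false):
is true only for:
  k=False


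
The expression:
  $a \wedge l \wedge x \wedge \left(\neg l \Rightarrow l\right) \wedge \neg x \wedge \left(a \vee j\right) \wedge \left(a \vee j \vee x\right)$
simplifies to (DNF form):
$\text{False}$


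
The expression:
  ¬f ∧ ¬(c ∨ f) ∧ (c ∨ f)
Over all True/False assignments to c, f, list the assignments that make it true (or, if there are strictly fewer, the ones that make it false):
is never true.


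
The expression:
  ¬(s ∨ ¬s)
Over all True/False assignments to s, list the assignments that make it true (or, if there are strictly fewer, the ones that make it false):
is never true.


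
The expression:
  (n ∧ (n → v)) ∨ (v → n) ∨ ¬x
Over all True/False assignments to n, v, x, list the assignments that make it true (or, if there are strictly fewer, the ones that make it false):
is false only for:
  n=False, v=True, x=True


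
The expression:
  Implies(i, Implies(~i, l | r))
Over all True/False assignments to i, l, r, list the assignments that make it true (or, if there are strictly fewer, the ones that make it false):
is always true.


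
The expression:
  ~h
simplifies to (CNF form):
~h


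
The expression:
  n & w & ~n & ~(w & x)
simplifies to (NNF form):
False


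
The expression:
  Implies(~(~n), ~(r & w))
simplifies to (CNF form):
~n | ~r | ~w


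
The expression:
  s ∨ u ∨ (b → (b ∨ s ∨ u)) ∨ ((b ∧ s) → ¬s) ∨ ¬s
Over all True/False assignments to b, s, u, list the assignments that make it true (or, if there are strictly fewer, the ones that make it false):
is always true.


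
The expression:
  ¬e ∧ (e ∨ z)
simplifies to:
z ∧ ¬e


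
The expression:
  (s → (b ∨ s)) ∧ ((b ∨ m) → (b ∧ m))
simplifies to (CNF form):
(b ∨ ¬m) ∧ (m ∨ ¬b)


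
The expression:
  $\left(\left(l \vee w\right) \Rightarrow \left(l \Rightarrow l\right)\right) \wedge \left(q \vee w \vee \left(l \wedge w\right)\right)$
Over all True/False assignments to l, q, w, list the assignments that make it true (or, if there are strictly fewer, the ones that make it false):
is false only for:
  l=False, q=False, w=False;
  l=True, q=False, w=False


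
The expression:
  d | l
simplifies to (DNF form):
d | l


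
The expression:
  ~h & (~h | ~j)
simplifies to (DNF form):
~h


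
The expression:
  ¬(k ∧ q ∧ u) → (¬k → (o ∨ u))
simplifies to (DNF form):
k ∨ o ∨ u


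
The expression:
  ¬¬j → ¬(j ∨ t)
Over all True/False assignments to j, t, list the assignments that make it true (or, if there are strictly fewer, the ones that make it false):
is true only for:
  j=False, t=False;
  j=False, t=True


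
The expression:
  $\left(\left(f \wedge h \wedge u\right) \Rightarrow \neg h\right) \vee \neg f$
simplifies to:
$\neg f \vee \neg h \vee \neg u$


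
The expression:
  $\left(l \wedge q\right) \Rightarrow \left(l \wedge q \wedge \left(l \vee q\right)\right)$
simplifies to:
$\text{True}$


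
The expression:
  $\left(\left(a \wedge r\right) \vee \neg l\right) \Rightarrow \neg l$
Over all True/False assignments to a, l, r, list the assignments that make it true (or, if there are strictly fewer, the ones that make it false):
is false only for:
  a=True, l=True, r=True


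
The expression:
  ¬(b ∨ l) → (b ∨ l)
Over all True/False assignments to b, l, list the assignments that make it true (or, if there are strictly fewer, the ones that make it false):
is false only for:
  b=False, l=False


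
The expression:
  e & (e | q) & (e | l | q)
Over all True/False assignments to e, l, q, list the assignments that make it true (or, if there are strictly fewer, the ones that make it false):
is true only for:
  e=True, l=False, q=False;
  e=True, l=False, q=True;
  e=True, l=True, q=False;
  e=True, l=True, q=True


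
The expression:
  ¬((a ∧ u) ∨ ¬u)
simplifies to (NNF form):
u ∧ ¬a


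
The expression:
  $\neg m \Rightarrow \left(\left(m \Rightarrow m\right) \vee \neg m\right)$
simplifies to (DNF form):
$\text{True}$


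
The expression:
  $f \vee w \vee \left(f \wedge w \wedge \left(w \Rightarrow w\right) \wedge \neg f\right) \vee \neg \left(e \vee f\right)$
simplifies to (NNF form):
$f \vee w \vee \neg e$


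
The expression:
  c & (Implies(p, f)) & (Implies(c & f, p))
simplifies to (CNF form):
c & (f | ~p) & (p | ~f)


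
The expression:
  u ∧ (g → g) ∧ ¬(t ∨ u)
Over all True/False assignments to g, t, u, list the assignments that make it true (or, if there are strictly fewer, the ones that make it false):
is never true.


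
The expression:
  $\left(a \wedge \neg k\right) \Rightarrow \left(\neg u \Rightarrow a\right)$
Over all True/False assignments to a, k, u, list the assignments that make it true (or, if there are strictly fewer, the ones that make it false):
is always true.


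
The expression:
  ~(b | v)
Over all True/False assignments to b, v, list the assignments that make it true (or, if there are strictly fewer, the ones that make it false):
is true only for:
  b=False, v=False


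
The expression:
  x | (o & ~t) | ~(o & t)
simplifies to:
x | ~o | ~t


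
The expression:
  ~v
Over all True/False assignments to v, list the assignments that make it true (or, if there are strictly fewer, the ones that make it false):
is true only for:
  v=False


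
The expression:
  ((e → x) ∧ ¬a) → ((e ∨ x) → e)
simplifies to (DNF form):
a ∨ e ∨ ¬x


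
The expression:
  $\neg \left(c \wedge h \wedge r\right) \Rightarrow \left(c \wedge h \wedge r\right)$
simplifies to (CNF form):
$c \wedge h \wedge r$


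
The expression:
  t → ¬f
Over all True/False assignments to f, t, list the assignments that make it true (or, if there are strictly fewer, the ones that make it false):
is false only for:
  f=True, t=True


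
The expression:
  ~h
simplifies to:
~h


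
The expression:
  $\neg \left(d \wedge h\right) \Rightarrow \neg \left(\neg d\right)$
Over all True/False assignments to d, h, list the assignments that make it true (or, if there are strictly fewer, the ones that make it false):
is true only for:
  d=True, h=False;
  d=True, h=True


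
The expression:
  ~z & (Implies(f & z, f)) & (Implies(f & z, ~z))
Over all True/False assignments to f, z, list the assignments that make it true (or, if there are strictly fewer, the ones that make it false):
is true only for:
  f=False, z=False;
  f=True, z=False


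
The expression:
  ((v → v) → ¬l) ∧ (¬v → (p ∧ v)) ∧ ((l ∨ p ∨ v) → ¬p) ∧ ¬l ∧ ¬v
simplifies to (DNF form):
False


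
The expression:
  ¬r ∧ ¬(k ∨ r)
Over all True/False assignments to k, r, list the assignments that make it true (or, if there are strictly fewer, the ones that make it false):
is true only for:
  k=False, r=False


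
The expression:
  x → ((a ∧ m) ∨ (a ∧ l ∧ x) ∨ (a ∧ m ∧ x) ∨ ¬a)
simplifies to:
l ∨ m ∨ ¬a ∨ ¬x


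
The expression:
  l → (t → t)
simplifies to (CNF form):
True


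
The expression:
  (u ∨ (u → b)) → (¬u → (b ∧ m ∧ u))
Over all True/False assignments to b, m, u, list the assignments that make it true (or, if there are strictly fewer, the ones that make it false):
is true only for:
  b=False, m=False, u=True;
  b=False, m=True, u=True;
  b=True, m=False, u=True;
  b=True, m=True, u=True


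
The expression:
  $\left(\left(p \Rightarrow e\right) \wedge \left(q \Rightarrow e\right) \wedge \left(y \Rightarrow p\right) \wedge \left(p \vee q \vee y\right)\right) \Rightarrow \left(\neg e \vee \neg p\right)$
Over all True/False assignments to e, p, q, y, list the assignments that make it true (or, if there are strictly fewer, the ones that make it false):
is false only for:
  e=True, p=True, q=False, y=False;
  e=True, p=True, q=False, y=True;
  e=True, p=True, q=True, y=False;
  e=True, p=True, q=True, y=True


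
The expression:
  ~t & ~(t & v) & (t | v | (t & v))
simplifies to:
v & ~t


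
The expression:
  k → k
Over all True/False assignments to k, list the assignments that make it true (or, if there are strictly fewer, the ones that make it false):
is always true.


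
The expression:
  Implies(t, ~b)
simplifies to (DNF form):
~b | ~t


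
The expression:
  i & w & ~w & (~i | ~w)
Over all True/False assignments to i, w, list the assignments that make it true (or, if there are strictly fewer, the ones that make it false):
is never true.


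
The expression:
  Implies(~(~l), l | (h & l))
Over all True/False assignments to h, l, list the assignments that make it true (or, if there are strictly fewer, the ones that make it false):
is always true.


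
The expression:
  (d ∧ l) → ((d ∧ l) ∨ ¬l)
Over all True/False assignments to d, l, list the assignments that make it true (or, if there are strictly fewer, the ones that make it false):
is always true.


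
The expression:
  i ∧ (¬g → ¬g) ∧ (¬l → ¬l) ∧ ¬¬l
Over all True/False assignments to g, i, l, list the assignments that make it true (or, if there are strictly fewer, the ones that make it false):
is true only for:
  g=False, i=True, l=True;
  g=True, i=True, l=True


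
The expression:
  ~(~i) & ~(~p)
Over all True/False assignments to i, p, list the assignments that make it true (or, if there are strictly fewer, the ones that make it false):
is true only for:
  i=True, p=True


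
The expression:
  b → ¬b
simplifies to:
¬b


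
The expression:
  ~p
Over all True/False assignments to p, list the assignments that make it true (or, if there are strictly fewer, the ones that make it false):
is true only for:
  p=False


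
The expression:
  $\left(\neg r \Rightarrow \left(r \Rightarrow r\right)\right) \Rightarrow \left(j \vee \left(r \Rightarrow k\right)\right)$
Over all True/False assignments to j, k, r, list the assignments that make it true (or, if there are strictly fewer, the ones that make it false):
is false only for:
  j=False, k=False, r=True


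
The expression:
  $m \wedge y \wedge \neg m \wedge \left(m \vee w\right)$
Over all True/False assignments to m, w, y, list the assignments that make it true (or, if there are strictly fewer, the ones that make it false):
is never true.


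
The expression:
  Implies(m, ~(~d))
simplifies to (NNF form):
d | ~m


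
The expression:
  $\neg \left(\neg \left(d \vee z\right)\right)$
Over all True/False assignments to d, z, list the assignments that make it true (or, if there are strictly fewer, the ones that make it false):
is false only for:
  d=False, z=False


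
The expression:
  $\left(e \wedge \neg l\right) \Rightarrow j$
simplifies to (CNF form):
$j \vee l \vee \neg e$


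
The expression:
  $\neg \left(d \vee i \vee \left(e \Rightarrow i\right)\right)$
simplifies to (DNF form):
$e \wedge \neg d \wedge \neg i$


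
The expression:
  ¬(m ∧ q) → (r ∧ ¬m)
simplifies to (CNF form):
(m ∨ r) ∧ (q ∨ ¬m)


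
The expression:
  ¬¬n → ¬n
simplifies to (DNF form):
¬n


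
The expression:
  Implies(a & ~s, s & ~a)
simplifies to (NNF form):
s | ~a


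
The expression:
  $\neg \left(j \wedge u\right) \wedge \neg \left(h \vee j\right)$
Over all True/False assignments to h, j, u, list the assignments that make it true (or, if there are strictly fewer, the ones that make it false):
is true only for:
  h=False, j=False, u=False;
  h=False, j=False, u=True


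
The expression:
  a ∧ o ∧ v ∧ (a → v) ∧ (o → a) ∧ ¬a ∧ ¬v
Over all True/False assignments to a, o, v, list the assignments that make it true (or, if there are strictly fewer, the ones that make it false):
is never true.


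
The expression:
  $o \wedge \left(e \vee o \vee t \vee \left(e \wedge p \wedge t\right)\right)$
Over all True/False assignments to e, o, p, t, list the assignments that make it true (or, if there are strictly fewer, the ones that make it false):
is true only for:
  e=False, o=True, p=False, t=False;
  e=False, o=True, p=False, t=True;
  e=False, o=True, p=True, t=False;
  e=False, o=True, p=True, t=True;
  e=True, o=True, p=False, t=False;
  e=True, o=True, p=False, t=True;
  e=True, o=True, p=True, t=False;
  e=True, o=True, p=True, t=True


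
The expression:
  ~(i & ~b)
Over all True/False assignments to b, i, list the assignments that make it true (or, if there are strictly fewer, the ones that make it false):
is false only for:
  b=False, i=True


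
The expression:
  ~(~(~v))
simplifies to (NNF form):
~v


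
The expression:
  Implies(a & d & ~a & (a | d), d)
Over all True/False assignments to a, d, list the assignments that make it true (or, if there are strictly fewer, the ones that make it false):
is always true.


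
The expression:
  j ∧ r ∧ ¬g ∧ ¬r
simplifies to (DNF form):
False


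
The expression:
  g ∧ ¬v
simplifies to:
g ∧ ¬v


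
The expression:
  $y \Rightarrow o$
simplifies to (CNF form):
$o \vee \neg y$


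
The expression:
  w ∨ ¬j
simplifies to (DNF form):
w ∨ ¬j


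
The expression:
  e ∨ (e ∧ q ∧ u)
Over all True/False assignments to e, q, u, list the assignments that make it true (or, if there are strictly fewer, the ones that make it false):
is true only for:
  e=True, q=False, u=False;
  e=True, q=False, u=True;
  e=True, q=True, u=False;
  e=True, q=True, u=True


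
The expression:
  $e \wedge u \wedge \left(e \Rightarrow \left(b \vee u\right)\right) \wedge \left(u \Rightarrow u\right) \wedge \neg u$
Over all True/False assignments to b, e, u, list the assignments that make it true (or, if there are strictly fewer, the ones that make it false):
is never true.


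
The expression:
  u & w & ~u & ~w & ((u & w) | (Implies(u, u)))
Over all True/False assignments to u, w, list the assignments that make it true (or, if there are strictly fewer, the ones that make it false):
is never true.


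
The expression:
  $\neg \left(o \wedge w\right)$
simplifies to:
$\neg o \vee \neg w$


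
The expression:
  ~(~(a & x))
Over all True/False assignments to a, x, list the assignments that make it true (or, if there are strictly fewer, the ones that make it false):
is true only for:
  a=True, x=True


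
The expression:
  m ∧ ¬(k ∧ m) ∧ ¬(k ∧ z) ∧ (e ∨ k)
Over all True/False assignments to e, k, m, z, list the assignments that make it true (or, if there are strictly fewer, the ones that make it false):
is true only for:
  e=True, k=False, m=True, z=False;
  e=True, k=False, m=True, z=True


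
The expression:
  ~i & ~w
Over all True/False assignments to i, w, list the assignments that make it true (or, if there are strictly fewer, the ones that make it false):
is true only for:
  i=False, w=False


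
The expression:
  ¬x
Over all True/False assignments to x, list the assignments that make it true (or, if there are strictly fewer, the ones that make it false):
is true only for:
  x=False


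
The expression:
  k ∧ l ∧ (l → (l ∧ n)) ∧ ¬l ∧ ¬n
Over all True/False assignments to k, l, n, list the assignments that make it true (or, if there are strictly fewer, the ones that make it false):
is never true.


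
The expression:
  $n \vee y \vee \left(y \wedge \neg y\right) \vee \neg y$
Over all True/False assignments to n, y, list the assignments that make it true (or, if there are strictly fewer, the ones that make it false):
is always true.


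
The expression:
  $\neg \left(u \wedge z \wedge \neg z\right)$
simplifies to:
$\text{True}$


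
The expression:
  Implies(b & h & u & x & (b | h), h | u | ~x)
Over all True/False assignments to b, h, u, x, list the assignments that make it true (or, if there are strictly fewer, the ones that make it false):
is always true.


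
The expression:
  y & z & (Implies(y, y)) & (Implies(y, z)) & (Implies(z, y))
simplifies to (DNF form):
y & z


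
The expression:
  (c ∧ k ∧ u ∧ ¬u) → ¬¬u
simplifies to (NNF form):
True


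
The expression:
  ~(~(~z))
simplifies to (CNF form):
~z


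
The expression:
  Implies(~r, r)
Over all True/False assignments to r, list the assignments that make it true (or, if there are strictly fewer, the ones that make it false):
is true only for:
  r=True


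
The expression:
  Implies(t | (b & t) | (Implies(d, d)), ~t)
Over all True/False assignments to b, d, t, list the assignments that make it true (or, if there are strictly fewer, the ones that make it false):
is true only for:
  b=False, d=False, t=False;
  b=False, d=True, t=False;
  b=True, d=False, t=False;
  b=True, d=True, t=False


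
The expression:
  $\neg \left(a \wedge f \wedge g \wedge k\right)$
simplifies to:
$\neg a \vee \neg f \vee \neg g \vee \neg k$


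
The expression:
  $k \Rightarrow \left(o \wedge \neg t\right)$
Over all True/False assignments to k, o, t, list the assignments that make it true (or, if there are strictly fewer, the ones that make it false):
is false only for:
  k=True, o=False, t=False;
  k=True, o=False, t=True;
  k=True, o=True, t=True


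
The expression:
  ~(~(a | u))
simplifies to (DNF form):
a | u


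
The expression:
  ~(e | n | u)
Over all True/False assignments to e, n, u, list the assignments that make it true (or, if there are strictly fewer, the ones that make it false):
is true only for:
  e=False, n=False, u=False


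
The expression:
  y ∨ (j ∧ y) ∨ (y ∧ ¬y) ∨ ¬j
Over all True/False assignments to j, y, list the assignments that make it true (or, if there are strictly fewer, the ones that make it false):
is false only for:
  j=True, y=False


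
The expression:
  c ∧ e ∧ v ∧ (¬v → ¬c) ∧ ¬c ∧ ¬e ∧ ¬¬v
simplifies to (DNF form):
False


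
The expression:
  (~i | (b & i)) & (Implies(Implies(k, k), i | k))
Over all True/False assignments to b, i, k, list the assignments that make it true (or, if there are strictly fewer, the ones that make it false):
is true only for:
  b=False, i=False, k=True;
  b=True, i=False, k=True;
  b=True, i=True, k=False;
  b=True, i=True, k=True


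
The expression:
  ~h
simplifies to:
~h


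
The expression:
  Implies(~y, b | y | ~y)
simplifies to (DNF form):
True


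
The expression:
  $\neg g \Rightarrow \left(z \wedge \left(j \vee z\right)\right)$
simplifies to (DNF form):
$g \vee z$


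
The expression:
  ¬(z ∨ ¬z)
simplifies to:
False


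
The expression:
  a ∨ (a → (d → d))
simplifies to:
True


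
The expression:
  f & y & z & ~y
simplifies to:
False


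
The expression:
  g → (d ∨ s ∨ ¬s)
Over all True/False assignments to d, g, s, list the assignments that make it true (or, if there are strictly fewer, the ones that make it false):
is always true.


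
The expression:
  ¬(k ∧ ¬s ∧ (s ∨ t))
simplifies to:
s ∨ ¬k ∨ ¬t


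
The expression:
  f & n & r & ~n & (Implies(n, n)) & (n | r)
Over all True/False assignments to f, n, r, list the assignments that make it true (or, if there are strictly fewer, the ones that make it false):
is never true.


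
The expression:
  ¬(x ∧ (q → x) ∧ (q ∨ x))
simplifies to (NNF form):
¬x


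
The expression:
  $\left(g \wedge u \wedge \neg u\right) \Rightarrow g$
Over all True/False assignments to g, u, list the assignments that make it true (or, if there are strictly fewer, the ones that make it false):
is always true.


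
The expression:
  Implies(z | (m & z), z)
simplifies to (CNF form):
True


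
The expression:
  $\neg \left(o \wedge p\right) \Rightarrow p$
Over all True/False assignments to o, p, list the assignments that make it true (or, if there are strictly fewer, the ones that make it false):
is true only for:
  o=False, p=True;
  o=True, p=True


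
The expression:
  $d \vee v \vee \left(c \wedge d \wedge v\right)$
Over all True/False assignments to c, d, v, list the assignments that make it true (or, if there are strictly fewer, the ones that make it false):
is false only for:
  c=False, d=False, v=False;
  c=True, d=False, v=False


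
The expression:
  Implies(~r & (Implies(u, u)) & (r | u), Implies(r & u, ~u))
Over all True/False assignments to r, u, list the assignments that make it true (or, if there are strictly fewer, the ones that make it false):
is always true.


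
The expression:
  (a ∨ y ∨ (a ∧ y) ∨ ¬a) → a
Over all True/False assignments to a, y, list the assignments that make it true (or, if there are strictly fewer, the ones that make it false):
is true only for:
  a=True, y=False;
  a=True, y=True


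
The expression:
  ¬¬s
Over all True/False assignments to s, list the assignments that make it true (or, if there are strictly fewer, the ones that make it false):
is true only for:
  s=True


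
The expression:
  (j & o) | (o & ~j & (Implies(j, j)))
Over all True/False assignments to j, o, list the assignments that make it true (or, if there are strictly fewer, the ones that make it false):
is true only for:
  j=False, o=True;
  j=True, o=True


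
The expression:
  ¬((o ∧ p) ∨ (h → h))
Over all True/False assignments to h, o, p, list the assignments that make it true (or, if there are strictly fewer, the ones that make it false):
is never true.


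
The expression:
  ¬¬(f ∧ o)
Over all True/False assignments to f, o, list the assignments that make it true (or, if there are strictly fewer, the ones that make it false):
is true only for:
  f=True, o=True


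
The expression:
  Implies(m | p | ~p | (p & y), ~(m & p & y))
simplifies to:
~m | ~p | ~y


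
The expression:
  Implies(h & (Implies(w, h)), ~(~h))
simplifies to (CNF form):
True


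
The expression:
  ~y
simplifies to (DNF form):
~y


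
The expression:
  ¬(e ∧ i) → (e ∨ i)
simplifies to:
e ∨ i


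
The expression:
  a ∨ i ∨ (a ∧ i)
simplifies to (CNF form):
a ∨ i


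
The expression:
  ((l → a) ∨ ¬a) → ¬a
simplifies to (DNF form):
¬a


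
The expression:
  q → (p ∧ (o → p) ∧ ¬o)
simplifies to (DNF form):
(p ∧ ¬o) ∨ ¬q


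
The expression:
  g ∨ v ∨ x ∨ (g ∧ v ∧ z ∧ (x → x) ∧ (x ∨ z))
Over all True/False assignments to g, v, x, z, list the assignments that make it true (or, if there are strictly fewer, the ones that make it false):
is false only for:
  g=False, v=False, x=False, z=False;
  g=False, v=False, x=False, z=True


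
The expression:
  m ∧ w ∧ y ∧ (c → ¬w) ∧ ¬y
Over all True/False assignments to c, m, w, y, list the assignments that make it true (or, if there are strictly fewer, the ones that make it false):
is never true.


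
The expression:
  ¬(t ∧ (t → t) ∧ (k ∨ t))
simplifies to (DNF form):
¬t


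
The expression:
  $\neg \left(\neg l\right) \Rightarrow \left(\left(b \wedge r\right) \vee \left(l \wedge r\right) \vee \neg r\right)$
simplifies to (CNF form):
$\text{True}$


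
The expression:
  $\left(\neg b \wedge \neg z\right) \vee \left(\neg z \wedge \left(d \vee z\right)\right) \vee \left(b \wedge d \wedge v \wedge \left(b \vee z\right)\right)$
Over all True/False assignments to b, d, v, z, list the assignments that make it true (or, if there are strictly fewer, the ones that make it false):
is true only for:
  b=False, d=False, v=False, z=False;
  b=False, d=False, v=True, z=False;
  b=False, d=True, v=False, z=False;
  b=False, d=True, v=True, z=False;
  b=True, d=True, v=False, z=False;
  b=True, d=True, v=True, z=False;
  b=True, d=True, v=True, z=True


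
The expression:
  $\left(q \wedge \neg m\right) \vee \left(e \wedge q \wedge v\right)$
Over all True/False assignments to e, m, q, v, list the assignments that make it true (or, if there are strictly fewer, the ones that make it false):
is true only for:
  e=False, m=False, q=True, v=False;
  e=False, m=False, q=True, v=True;
  e=True, m=False, q=True, v=False;
  e=True, m=False, q=True, v=True;
  e=True, m=True, q=True, v=True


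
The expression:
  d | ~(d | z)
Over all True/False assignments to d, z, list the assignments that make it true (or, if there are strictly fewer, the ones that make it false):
is false only for:
  d=False, z=True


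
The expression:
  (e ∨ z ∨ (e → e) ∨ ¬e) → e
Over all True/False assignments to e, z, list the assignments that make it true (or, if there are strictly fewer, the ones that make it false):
is true only for:
  e=True, z=False;
  e=True, z=True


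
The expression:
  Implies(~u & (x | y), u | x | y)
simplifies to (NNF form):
True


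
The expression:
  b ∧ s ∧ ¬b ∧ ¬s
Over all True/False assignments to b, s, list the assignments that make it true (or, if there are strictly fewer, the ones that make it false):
is never true.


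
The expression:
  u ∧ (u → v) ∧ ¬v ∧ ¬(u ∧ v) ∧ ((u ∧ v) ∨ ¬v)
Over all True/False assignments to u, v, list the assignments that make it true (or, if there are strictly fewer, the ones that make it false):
is never true.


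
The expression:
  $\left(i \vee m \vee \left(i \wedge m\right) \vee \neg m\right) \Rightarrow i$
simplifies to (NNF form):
$i$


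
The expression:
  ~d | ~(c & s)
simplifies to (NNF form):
~c | ~d | ~s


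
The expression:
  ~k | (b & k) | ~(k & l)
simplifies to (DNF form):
b | ~k | ~l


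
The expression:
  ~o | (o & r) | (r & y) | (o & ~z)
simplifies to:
r | ~o | ~z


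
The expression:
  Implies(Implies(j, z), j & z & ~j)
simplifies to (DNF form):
j & ~z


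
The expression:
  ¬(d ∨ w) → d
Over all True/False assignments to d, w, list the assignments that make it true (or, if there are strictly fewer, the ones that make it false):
is false only for:
  d=False, w=False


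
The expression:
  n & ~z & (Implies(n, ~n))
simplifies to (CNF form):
False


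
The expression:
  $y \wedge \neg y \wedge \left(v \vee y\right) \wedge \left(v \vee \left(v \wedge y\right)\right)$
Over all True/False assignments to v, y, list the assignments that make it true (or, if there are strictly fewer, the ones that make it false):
is never true.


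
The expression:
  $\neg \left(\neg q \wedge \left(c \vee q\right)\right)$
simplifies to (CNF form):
$q \vee \neg c$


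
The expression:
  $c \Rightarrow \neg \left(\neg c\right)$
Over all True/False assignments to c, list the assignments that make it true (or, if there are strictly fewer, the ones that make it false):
is always true.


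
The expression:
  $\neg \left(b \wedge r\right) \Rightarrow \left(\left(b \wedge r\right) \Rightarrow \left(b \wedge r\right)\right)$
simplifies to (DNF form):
$\text{True}$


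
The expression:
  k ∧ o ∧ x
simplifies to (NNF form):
k ∧ o ∧ x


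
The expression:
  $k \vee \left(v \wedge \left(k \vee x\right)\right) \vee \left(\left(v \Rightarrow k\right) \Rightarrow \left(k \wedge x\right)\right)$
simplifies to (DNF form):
$k \vee v$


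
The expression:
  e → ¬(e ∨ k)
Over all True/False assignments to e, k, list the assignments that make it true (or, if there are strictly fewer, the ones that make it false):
is true only for:
  e=False, k=False;
  e=False, k=True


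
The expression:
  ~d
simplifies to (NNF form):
~d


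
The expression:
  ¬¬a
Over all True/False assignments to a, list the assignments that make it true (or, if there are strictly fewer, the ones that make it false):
is true only for:
  a=True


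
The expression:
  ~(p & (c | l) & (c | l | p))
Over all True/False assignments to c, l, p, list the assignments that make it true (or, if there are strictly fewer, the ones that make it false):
is false only for:
  c=False, l=True, p=True;
  c=True, l=False, p=True;
  c=True, l=True, p=True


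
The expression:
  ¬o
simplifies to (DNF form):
¬o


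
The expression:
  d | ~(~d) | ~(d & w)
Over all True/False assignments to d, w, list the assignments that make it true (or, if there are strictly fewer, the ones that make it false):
is always true.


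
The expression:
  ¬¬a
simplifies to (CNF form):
a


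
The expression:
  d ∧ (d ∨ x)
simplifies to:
d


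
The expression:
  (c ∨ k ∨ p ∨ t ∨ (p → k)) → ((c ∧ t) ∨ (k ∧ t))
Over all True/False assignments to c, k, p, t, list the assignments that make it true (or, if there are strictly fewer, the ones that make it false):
is true only for:
  c=False, k=True, p=False, t=True;
  c=False, k=True, p=True, t=True;
  c=True, k=False, p=False, t=True;
  c=True, k=False, p=True, t=True;
  c=True, k=True, p=False, t=True;
  c=True, k=True, p=True, t=True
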